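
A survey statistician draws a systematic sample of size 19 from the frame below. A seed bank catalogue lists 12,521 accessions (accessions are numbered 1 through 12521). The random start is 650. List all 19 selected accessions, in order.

650, 1309, 1968, 2627, 3286, 3945, 4604, 5263, 5922, 6581, 7240, 7899, 8558, 9217, 9876, 10535, 11194, 11853, 12512

k = N/n = 12521/19 = 659
accession 1: 650
accession 2: 650 + 659 = 1309
accession 3: 1309 + 659 = 1968
accession 4: 1968 + 659 = 2627
accession 5: 2627 + 659 = 3286
accession 6: 3286 + 659 = 3945
accession 7: 3945 + 659 = 4604
accession 8: 4604 + 659 = 5263
accession 9: 5263 + 659 = 5922
accession 10: 5922 + 659 = 6581
accession 11: 6581 + 659 = 7240
accession 12: 7240 + 659 = 7899
accession 13: 7899 + 659 = 8558
accession 14: 8558 + 659 = 9217
accession 15: 9217 + 659 = 9876
accession 16: 9876 + 659 = 10535
accession 17: 10535 + 659 = 11194
accession 18: 11194 + 659 = 11853
accession 19: 11853 + 659 = 12512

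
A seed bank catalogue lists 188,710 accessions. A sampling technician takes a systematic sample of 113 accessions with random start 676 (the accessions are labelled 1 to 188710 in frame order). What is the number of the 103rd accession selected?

171016

k = 188710/113 = 1670
103rd selection = r + (103−1)·k = 676 + 102×1670 = 676 + 170340 = 171016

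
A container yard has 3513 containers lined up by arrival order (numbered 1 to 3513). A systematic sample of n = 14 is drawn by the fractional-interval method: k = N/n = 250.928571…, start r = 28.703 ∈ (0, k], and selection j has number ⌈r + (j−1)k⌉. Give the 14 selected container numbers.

j=1: r + 0k = 28.703 → ⌈·⌉ = 29
j=2: r + 1k = 279.631571… → ⌈·⌉ = 280
j=3: r + 2k = 530.560142… → ⌈·⌉ = 531
j=4: r + 3k = 781.488714… → ⌈·⌉ = 782
j=5: r + 4k = 1032.417285… → ⌈·⌉ = 1033
j=6: r + 5k = 1283.345857… → ⌈·⌉ = 1284
j=7: r + 6k = 1534.274428… → ⌈·⌉ = 1535
j=8: r + 7k = 1785.203 → ⌈·⌉ = 1786
j=9: r + 8k = 2036.131571… → ⌈·⌉ = 2037
j=10: r + 9k = 2287.060142… → ⌈·⌉ = 2288
j=11: r + 10k = 2537.988714… → ⌈·⌉ = 2538
j=12: r + 11k = 2788.917285… → ⌈·⌉ = 2789
j=13: r + 12k = 3039.845857… → ⌈·⌉ = 3040
j=14: r + 13k = 3290.774428… → ⌈·⌉ = 3291

29, 280, 531, 782, 1033, 1284, 1535, 1786, 2037, 2288, 2538, 2789, 3040, 3291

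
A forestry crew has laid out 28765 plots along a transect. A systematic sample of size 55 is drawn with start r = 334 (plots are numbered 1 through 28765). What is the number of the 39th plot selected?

k = 28765/55 = 523
39th selection = r + (39−1)·k = 334 + 38×523 = 334 + 19874 = 20208

20208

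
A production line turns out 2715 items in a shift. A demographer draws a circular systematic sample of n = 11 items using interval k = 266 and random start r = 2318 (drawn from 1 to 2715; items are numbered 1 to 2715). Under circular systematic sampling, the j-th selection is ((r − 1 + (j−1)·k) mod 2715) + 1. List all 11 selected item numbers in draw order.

Selection 1: 2318
Selection 2: 2318 + 266 = 2584
Selection 3: 2584 + 266 = 2850 → 2850 − 2715 = 135
Selection 4: 135 + 266 = 401
Selection 5: 401 + 266 = 667
Selection 6: 667 + 266 = 933
Selection 7: 933 + 266 = 1199
Selection 8: 1199 + 266 = 1465
Selection 9: 1465 + 266 = 1731
Selection 10: 1731 + 266 = 1997
Selection 11: 1997 + 266 = 2263

2318, 2584, 135, 401, 667, 933, 1199, 1465, 1731, 1997, 2263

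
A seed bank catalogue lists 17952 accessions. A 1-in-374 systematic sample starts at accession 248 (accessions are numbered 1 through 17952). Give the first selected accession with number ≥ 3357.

k = 374
Steps past start: ⌈(3357 − 248)/374⌉ = ⌈3109/374⌉ = 9
Selected accession: 248 + 9×374 = 3614

3614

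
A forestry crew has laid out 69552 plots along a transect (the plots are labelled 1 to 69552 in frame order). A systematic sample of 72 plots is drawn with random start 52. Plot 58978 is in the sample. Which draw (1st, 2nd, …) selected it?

62

k = 69552/72 = 966
position = (58978 − 52)/966 + 1 = 58926/966 + 1 = 61 + 1 = 62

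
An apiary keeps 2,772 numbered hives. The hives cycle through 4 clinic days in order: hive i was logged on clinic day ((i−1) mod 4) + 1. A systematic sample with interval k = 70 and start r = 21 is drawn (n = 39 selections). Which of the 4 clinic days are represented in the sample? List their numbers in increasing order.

1, 3

Consecutive selections differ by k = 70, so their clinic day numbers differ by 70 mod 4 = 2.
gcd(70, 4) = 2, so the sample visits 4/2 = 2 distinct residues mod 4.
Start 21 is clinic day 1; the clinic days hit are 1, 3.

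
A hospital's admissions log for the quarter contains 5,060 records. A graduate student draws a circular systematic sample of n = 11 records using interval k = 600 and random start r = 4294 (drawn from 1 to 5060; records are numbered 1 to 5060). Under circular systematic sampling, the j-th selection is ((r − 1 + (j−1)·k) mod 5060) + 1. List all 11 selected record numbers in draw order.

4294, 4894, 434, 1034, 1634, 2234, 2834, 3434, 4034, 4634, 174

Selection 1: 4294
Selection 2: 4294 + 600 = 4894
Selection 3: 4894 + 600 = 5494 → 5494 − 5060 = 434
Selection 4: 434 + 600 = 1034
Selection 5: 1034 + 600 = 1634
Selection 6: 1634 + 600 = 2234
Selection 7: 2234 + 600 = 2834
Selection 8: 2834 + 600 = 3434
Selection 9: 3434 + 600 = 4034
Selection 10: 4034 + 600 = 4634
Selection 11: 4634 + 600 = 5234 → 5234 − 5060 = 174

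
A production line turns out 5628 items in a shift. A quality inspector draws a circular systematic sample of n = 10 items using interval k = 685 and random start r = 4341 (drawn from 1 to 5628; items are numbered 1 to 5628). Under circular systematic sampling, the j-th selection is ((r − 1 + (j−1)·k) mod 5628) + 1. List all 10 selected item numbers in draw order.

4341, 5026, 83, 768, 1453, 2138, 2823, 3508, 4193, 4878

Selection 1: 4341
Selection 2: 4341 + 685 = 5026
Selection 3: 5026 + 685 = 5711 → 5711 − 5628 = 83
Selection 4: 83 + 685 = 768
Selection 5: 768 + 685 = 1453
Selection 6: 1453 + 685 = 2138
Selection 7: 2138 + 685 = 2823
Selection 8: 2823 + 685 = 3508
Selection 9: 3508 + 685 = 4193
Selection 10: 4193 + 685 = 4878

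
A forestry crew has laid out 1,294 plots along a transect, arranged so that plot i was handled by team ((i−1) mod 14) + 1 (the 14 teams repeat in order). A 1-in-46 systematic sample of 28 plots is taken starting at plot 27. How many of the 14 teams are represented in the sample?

7

Consecutive selections differ by k = 46, so their team numbers differ by 46 mod 14 = 4.
gcd(46, 14) = 2, so the sample visits 14/2 = 7 distinct residues mod 14.
Start 27 is team 13; the teams hit are 1, 3, 5, 7, 9, 11, 13.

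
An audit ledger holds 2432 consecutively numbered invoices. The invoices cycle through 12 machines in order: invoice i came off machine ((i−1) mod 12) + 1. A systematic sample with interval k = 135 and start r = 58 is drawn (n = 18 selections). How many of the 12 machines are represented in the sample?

Consecutive selections differ by k = 135, so their machine numbers differ by 135 mod 12 = 3.
gcd(135, 12) = 3, so the sample visits 12/3 = 4 distinct residues mod 12.
Start 58 is machine 10; the machines hit are 1, 4, 7, 10.

4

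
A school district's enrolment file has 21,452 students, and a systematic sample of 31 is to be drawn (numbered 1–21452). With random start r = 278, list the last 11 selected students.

k = N/n = 21452/31 = 692
21st selection = 278 + 20×692 = 14118
22nd: 14118 + 692 = 14810
23rd: 14810 + 692 = 15502
24th: 15502 + 692 = 16194
25th: 16194 + 692 = 16886
26th: 16886 + 692 = 17578
27th: 17578 + 692 = 18270
28th: 18270 + 692 = 18962
29th: 18962 + 692 = 19654
30th: 19654 + 692 = 20346
31st: 20346 + 692 = 21038

14118, 14810, 15502, 16194, 16886, 17578, 18270, 18962, 19654, 20346, 21038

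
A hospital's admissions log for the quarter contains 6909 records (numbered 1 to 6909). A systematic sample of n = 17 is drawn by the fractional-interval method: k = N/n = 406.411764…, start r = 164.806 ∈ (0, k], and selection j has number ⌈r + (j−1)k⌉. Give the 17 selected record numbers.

165, 572, 978, 1385, 1791, 2197, 2604, 3010, 3417, 3823, 4229, 4636, 5042, 5449, 5855, 6261, 6668

j=1: r + 0k = 164.806 → ⌈·⌉ = 165
j=2: r + 1k = 571.217764… → ⌈·⌉ = 572
j=3: r + 2k = 977.629529… → ⌈·⌉ = 978
j=4: r + 3k = 1384.041294… → ⌈·⌉ = 1385
j=5: r + 4k = 1790.453058… → ⌈·⌉ = 1791
j=6: r + 5k = 2196.864823… → ⌈·⌉ = 2197
j=7: r + 6k = 2603.276588… → ⌈·⌉ = 2604
j=8: r + 7k = 3009.688352… → ⌈·⌉ = 3010
j=9: r + 8k = 3416.100117… → ⌈·⌉ = 3417
j=10: r + 9k = 3822.511882… → ⌈·⌉ = 3823
j=11: r + 10k = 4228.923647… → ⌈·⌉ = 4229
j=12: r + 11k = 4635.335411… → ⌈·⌉ = 4636
j=13: r + 12k = 5041.747176… → ⌈·⌉ = 5042
j=14: r + 13k = 5448.158941… → ⌈·⌉ = 5449
j=15: r + 14k = 5854.570705… → ⌈·⌉ = 5855
j=16: r + 15k = 6260.982470… → ⌈·⌉ = 6261
j=17: r + 16k = 6667.394235… → ⌈·⌉ = 6668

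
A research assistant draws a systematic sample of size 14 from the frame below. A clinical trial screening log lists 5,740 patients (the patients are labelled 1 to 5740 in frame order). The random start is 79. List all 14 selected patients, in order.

k = N/n = 5740/14 = 410
patient 1: 79
patient 2: 79 + 410 = 489
patient 3: 489 + 410 = 899
patient 4: 899 + 410 = 1309
patient 5: 1309 + 410 = 1719
patient 6: 1719 + 410 = 2129
patient 7: 2129 + 410 = 2539
patient 8: 2539 + 410 = 2949
patient 9: 2949 + 410 = 3359
patient 10: 3359 + 410 = 3769
patient 11: 3769 + 410 = 4179
patient 12: 4179 + 410 = 4589
patient 13: 4589 + 410 = 4999
patient 14: 4999 + 410 = 5409

79, 489, 899, 1309, 1719, 2129, 2539, 2949, 3359, 3769, 4179, 4589, 4999, 5409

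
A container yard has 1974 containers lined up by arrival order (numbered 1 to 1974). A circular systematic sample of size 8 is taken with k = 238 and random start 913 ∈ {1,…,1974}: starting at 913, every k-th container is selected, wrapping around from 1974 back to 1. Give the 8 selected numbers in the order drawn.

Selection 1: 913
Selection 2: 913 + 238 = 1151
Selection 3: 1151 + 238 = 1389
Selection 4: 1389 + 238 = 1627
Selection 5: 1627 + 238 = 1865
Selection 6: 1865 + 238 = 2103 → 2103 − 1974 = 129
Selection 7: 129 + 238 = 367
Selection 8: 367 + 238 = 605

913, 1151, 1389, 1627, 1865, 129, 367, 605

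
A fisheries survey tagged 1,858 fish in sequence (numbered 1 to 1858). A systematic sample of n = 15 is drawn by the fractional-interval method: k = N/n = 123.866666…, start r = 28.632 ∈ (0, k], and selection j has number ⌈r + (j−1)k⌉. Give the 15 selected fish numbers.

j=1: r + 0k = 28.632 → ⌈·⌉ = 29
j=2: r + 1k = 152.498666… → ⌈·⌉ = 153
j=3: r + 2k = 276.365333… → ⌈·⌉ = 277
j=4: r + 3k = 400.232 → ⌈·⌉ = 401
j=5: r + 4k = 524.098666… → ⌈·⌉ = 525
j=6: r + 5k = 647.965333… → ⌈·⌉ = 648
j=7: r + 6k = 771.832 → ⌈·⌉ = 772
j=8: r + 7k = 895.698666… → ⌈·⌉ = 896
j=9: r + 8k = 1019.565333… → ⌈·⌉ = 1020
j=10: r + 9k = 1143.432 → ⌈·⌉ = 1144
j=11: r + 10k = 1267.298666… → ⌈·⌉ = 1268
j=12: r + 11k = 1391.165333… → ⌈·⌉ = 1392
j=13: r + 12k = 1515.032 → ⌈·⌉ = 1516
j=14: r + 13k = 1638.898666… → ⌈·⌉ = 1639
j=15: r + 14k = 1762.765333… → ⌈·⌉ = 1763

29, 153, 277, 401, 525, 648, 772, 896, 1020, 1144, 1268, 1392, 1516, 1639, 1763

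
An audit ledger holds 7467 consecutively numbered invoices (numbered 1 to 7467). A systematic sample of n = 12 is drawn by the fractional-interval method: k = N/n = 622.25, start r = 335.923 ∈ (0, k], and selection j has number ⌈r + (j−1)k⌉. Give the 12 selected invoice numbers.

336, 959, 1581, 2203, 2825, 3448, 4070, 4692, 5314, 5937, 6559, 7181

j=1: r + 0k = 335.923 → ⌈·⌉ = 336
j=2: r + 1k = 958.173 → ⌈·⌉ = 959
j=3: r + 2k = 1580.423 → ⌈·⌉ = 1581
j=4: r + 3k = 2202.673 → ⌈·⌉ = 2203
j=5: r + 4k = 2824.923 → ⌈·⌉ = 2825
j=6: r + 5k = 3447.173 → ⌈·⌉ = 3448
j=7: r + 6k = 4069.423 → ⌈·⌉ = 4070
j=8: r + 7k = 4691.673 → ⌈·⌉ = 4692
j=9: r + 8k = 5313.923 → ⌈·⌉ = 5314
j=10: r + 9k = 5936.173 → ⌈·⌉ = 5937
j=11: r + 10k = 6558.423 → ⌈·⌉ = 6559
j=12: r + 11k = 7180.673 → ⌈·⌉ = 7181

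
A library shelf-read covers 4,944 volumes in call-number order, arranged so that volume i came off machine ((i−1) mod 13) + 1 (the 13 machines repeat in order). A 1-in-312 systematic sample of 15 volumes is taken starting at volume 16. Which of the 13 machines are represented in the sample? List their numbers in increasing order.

Consecutive selections differ by k = 312, so their machine numbers differ by 312 mod 13 = 0.
gcd(312, 13) = 13, so the sample visits 13/13 = 1 distinct residues mod 13.
Start 16 is machine 3; the machines hit are 3.

3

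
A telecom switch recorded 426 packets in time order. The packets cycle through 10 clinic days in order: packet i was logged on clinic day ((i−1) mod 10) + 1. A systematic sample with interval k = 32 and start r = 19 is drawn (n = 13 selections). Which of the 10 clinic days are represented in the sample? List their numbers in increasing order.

Consecutive selections differ by k = 32, so their clinic day numbers differ by 32 mod 10 = 2.
gcd(32, 10) = 2, so the sample visits 10/2 = 5 distinct residues mod 10.
Start 19 is clinic day 9; the clinic days hit are 1, 3, 5, 7, 9.

1, 3, 5, 7, 9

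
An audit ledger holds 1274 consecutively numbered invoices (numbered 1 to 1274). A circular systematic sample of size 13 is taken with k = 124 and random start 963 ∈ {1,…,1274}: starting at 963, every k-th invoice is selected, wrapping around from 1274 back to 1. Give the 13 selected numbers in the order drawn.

Selection 1: 963
Selection 2: 963 + 124 = 1087
Selection 3: 1087 + 124 = 1211
Selection 4: 1211 + 124 = 1335 → 1335 − 1274 = 61
Selection 5: 61 + 124 = 185
Selection 6: 185 + 124 = 309
Selection 7: 309 + 124 = 433
Selection 8: 433 + 124 = 557
Selection 9: 557 + 124 = 681
Selection 10: 681 + 124 = 805
Selection 11: 805 + 124 = 929
Selection 12: 929 + 124 = 1053
Selection 13: 1053 + 124 = 1177

963, 1087, 1211, 61, 185, 309, 433, 557, 681, 805, 929, 1053, 1177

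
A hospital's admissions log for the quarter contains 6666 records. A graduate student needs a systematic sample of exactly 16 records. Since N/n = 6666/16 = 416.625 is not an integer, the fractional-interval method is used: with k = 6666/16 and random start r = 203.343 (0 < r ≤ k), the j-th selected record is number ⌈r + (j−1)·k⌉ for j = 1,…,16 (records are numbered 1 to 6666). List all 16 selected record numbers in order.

j=1: r + 0k = 203.343 → ⌈·⌉ = 204
j=2: r + 1k = 619.968 → ⌈·⌉ = 620
j=3: r + 2k = 1036.593 → ⌈·⌉ = 1037
j=4: r + 3k = 1453.218 → ⌈·⌉ = 1454
j=5: r + 4k = 1869.843 → ⌈·⌉ = 1870
j=6: r + 5k = 2286.468 → ⌈·⌉ = 2287
j=7: r + 6k = 2703.093 → ⌈·⌉ = 2704
j=8: r + 7k = 3119.718 → ⌈·⌉ = 3120
j=9: r + 8k = 3536.343 → ⌈·⌉ = 3537
j=10: r + 9k = 3952.968 → ⌈·⌉ = 3953
j=11: r + 10k = 4369.593 → ⌈·⌉ = 4370
j=12: r + 11k = 4786.218 → ⌈·⌉ = 4787
j=13: r + 12k = 5202.843 → ⌈·⌉ = 5203
j=14: r + 13k = 5619.468 → ⌈·⌉ = 5620
j=15: r + 14k = 6036.093 → ⌈·⌉ = 6037
j=16: r + 15k = 6452.718 → ⌈·⌉ = 6453

204, 620, 1037, 1454, 1870, 2287, 2704, 3120, 3537, 3953, 4370, 4787, 5203, 5620, 6037, 6453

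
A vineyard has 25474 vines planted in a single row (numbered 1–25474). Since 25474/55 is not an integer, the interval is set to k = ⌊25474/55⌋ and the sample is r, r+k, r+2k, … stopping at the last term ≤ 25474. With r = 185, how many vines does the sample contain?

55

k = ⌊25474/55⌋ = 463
Achieved size = ⌊(25474 − 185)/463⌋ + 1 = ⌊25289/463⌋ + 1 = 54 + 1 = 55
(last selection: 185 + 54×463 = 25187 ≤ 25474; next would be 25650 > 25474)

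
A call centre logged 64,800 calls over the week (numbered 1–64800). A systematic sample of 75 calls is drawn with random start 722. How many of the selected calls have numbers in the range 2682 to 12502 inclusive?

11

k = 64800/75 = 864
First selection ≥ 2682: 722 + ⌈(2682−722)/864⌉·864 = 722 + 3×864 = 3314
Last selection ≤ 12502: 722 + ⌊(12502−722)/864⌋·864 = 722 + 13×864 = 11954
Count = 13 − 3 + 1 = 11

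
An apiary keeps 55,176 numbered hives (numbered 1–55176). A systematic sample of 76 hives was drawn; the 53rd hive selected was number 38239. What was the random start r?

487

k = 55176/76 = 726
r = 38239 − (53−1)×726 = 38239 − 37752 = 487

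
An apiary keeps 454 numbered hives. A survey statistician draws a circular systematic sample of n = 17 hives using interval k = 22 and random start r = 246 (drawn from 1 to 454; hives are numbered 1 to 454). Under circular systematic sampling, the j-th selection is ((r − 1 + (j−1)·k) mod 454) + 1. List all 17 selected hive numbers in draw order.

Selection 1: 246
Selection 2: 246 + 22 = 268
Selection 3: 268 + 22 = 290
Selection 4: 290 + 22 = 312
Selection 5: 312 + 22 = 334
Selection 6: 334 + 22 = 356
Selection 7: 356 + 22 = 378
Selection 8: 378 + 22 = 400
Selection 9: 400 + 22 = 422
Selection 10: 422 + 22 = 444
Selection 11: 444 + 22 = 466 → 466 − 454 = 12
Selection 12: 12 + 22 = 34
Selection 13: 34 + 22 = 56
Selection 14: 56 + 22 = 78
Selection 15: 78 + 22 = 100
Selection 16: 100 + 22 = 122
Selection 17: 122 + 22 = 144

246, 268, 290, 312, 334, 356, 378, 400, 422, 444, 12, 34, 56, 78, 100, 122, 144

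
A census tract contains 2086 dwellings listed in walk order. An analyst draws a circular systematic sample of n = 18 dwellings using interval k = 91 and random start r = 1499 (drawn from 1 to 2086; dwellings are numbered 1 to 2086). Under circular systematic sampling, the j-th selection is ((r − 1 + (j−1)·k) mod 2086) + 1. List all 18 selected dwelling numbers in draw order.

Selection 1: 1499
Selection 2: 1499 + 91 = 1590
Selection 3: 1590 + 91 = 1681
Selection 4: 1681 + 91 = 1772
Selection 5: 1772 + 91 = 1863
Selection 6: 1863 + 91 = 1954
Selection 7: 1954 + 91 = 2045
Selection 8: 2045 + 91 = 2136 → 2136 − 2086 = 50
Selection 9: 50 + 91 = 141
Selection 10: 141 + 91 = 232
Selection 11: 232 + 91 = 323
Selection 12: 323 + 91 = 414
Selection 13: 414 + 91 = 505
Selection 14: 505 + 91 = 596
Selection 15: 596 + 91 = 687
Selection 16: 687 + 91 = 778
Selection 17: 778 + 91 = 869
Selection 18: 869 + 91 = 960

1499, 1590, 1681, 1772, 1863, 1954, 2045, 50, 141, 232, 323, 414, 505, 596, 687, 778, 869, 960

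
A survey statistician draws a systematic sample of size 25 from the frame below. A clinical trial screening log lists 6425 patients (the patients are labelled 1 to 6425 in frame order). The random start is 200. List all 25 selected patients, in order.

k = N/n = 6425/25 = 257
patient 1: 200
patient 2: 200 + 257 = 457
patient 3: 457 + 257 = 714
patient 4: 714 + 257 = 971
patient 5: 971 + 257 = 1228
patient 6: 1228 + 257 = 1485
patient 7: 1485 + 257 = 1742
patient 8: 1742 + 257 = 1999
patient 9: 1999 + 257 = 2256
patient 10: 2256 + 257 = 2513
patient 11: 2513 + 257 = 2770
patient 12: 2770 + 257 = 3027
patient 13: 3027 + 257 = 3284
patient 14: 3284 + 257 = 3541
patient 15: 3541 + 257 = 3798
patient 16: 3798 + 257 = 4055
patient 17: 4055 + 257 = 4312
patient 18: 4312 + 257 = 4569
patient 19: 4569 + 257 = 4826
patient 20: 4826 + 257 = 5083
patient 21: 5083 + 257 = 5340
patient 22: 5340 + 257 = 5597
patient 23: 5597 + 257 = 5854
patient 24: 5854 + 257 = 6111
patient 25: 6111 + 257 = 6368

200, 457, 714, 971, 1228, 1485, 1742, 1999, 2256, 2513, 2770, 3027, 3284, 3541, 3798, 4055, 4312, 4569, 4826, 5083, 5340, 5597, 5854, 6111, 6368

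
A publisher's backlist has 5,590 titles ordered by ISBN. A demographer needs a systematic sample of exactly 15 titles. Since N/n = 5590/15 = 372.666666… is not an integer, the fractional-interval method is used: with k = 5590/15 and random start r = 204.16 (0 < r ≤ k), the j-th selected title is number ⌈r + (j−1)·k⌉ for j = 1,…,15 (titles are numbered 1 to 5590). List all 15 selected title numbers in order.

205, 577, 950, 1323, 1695, 2068, 2441, 2813, 3186, 3559, 3931, 4304, 4677, 5049, 5422

j=1: r + 0k = 204.16 → ⌈·⌉ = 205
j=2: r + 1k = 576.826666… → ⌈·⌉ = 577
j=3: r + 2k = 949.493333… → ⌈·⌉ = 950
j=4: r + 3k = 1322.16 → ⌈·⌉ = 1323
j=5: r + 4k = 1694.826666… → ⌈·⌉ = 1695
j=6: r + 5k = 2067.493333… → ⌈·⌉ = 2068
j=7: r + 6k = 2440.16 → ⌈·⌉ = 2441
j=8: r + 7k = 2812.826666… → ⌈·⌉ = 2813
j=9: r + 8k = 3185.493333… → ⌈·⌉ = 3186
j=10: r + 9k = 3558.16 → ⌈·⌉ = 3559
j=11: r + 10k = 3930.826666… → ⌈·⌉ = 3931
j=12: r + 11k = 4303.493333… → ⌈·⌉ = 4304
j=13: r + 12k = 4676.16 → ⌈·⌉ = 4677
j=14: r + 13k = 5048.826666… → ⌈·⌉ = 5049
j=15: r + 14k = 5421.493333… → ⌈·⌉ = 5422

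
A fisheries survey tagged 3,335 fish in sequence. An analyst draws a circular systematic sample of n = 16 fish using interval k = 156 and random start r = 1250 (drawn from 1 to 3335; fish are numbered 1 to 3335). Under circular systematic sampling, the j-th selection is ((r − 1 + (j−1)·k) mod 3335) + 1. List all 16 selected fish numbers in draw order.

1250, 1406, 1562, 1718, 1874, 2030, 2186, 2342, 2498, 2654, 2810, 2966, 3122, 3278, 99, 255

Selection 1: 1250
Selection 2: 1250 + 156 = 1406
Selection 3: 1406 + 156 = 1562
Selection 4: 1562 + 156 = 1718
Selection 5: 1718 + 156 = 1874
Selection 6: 1874 + 156 = 2030
Selection 7: 2030 + 156 = 2186
Selection 8: 2186 + 156 = 2342
Selection 9: 2342 + 156 = 2498
Selection 10: 2498 + 156 = 2654
Selection 11: 2654 + 156 = 2810
Selection 12: 2810 + 156 = 2966
Selection 13: 2966 + 156 = 3122
Selection 14: 3122 + 156 = 3278
Selection 15: 3278 + 156 = 3434 → 3434 − 3335 = 99
Selection 16: 99 + 156 = 255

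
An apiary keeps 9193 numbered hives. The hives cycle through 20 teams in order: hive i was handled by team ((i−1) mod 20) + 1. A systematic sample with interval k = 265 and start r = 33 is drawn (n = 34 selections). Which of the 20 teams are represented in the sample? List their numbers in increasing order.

3, 8, 13, 18

Consecutive selections differ by k = 265, so their team numbers differ by 265 mod 20 = 5.
gcd(265, 20) = 5, so the sample visits 20/5 = 4 distinct residues mod 20.
Start 33 is team 13; the teams hit are 3, 8, 13, 18.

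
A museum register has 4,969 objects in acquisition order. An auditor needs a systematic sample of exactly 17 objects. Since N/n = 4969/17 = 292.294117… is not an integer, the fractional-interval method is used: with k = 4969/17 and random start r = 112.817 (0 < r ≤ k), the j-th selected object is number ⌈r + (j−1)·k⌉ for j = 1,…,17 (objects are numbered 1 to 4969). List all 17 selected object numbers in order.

j=1: r + 0k = 112.817 → ⌈·⌉ = 113
j=2: r + 1k = 405.111117… → ⌈·⌉ = 406
j=3: r + 2k = 697.405235… → ⌈·⌉ = 698
j=4: r + 3k = 989.699352… → ⌈·⌉ = 990
j=5: r + 4k = 1281.993470… → ⌈·⌉ = 1282
j=6: r + 5k = 1574.287588… → ⌈·⌉ = 1575
j=7: r + 6k = 1866.581705… → ⌈·⌉ = 1867
j=8: r + 7k = 2158.875823… → ⌈·⌉ = 2159
j=9: r + 8k = 2451.169941… → ⌈·⌉ = 2452
j=10: r + 9k = 2743.464058… → ⌈·⌉ = 2744
j=11: r + 10k = 3035.758176… → ⌈·⌉ = 3036
j=12: r + 11k = 3328.052294… → ⌈·⌉ = 3329
j=13: r + 12k = 3620.346411… → ⌈·⌉ = 3621
j=14: r + 13k = 3912.640529… → ⌈·⌉ = 3913
j=15: r + 14k = 4204.934647… → ⌈·⌉ = 4205
j=16: r + 15k = 4497.228764… → ⌈·⌉ = 4498
j=17: r + 16k = 4789.522882… → ⌈·⌉ = 4790

113, 406, 698, 990, 1282, 1575, 1867, 2159, 2452, 2744, 3036, 3329, 3621, 3913, 4205, 4498, 4790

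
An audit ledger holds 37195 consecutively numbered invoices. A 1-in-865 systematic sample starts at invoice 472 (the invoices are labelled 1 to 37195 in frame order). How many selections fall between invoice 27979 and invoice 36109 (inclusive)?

k = 865
First selection ≥ 27979: 472 + ⌈(27979−472)/865⌉·865 = 472 + 32×865 = 28152
Last selection ≤ 36109: 472 + ⌊(36109−472)/865⌋·865 = 472 + 41×865 = 35937
Count = 41 − 32 + 1 = 10

10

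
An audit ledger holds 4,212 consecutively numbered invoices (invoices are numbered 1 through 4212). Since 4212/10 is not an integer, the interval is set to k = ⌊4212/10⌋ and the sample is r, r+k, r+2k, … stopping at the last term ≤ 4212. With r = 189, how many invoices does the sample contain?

k = ⌊4212/10⌋ = 421
Achieved size = ⌊(4212 − 189)/421⌋ + 1 = ⌊4023/421⌋ + 1 = 9 + 1 = 10
(last selection: 189 + 9×421 = 3978 ≤ 4212; next would be 4399 > 4212)

10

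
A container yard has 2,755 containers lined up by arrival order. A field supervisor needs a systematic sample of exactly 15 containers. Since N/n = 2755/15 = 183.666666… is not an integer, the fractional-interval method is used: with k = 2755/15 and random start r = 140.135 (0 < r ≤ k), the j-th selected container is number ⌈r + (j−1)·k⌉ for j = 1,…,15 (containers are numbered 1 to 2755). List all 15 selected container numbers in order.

j=1: r + 0k = 140.135 → ⌈·⌉ = 141
j=2: r + 1k = 323.801666… → ⌈·⌉ = 324
j=3: r + 2k = 507.468333… → ⌈·⌉ = 508
j=4: r + 3k = 691.135 → ⌈·⌉ = 692
j=5: r + 4k = 874.801666… → ⌈·⌉ = 875
j=6: r + 5k = 1058.468333… → ⌈·⌉ = 1059
j=7: r + 6k = 1242.135 → ⌈·⌉ = 1243
j=8: r + 7k = 1425.801666… → ⌈·⌉ = 1426
j=9: r + 8k = 1609.468333… → ⌈·⌉ = 1610
j=10: r + 9k = 1793.135 → ⌈·⌉ = 1794
j=11: r + 10k = 1976.801666… → ⌈·⌉ = 1977
j=12: r + 11k = 2160.468333… → ⌈·⌉ = 2161
j=13: r + 12k = 2344.135 → ⌈·⌉ = 2345
j=14: r + 13k = 2527.801666… → ⌈·⌉ = 2528
j=15: r + 14k = 2711.468333… → ⌈·⌉ = 2712

141, 324, 508, 692, 875, 1059, 1243, 1426, 1610, 1794, 1977, 2161, 2345, 2528, 2712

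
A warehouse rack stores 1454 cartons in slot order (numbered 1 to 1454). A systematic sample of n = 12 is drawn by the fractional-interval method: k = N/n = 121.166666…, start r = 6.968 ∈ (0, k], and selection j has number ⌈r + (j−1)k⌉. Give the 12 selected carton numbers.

7, 129, 250, 371, 492, 613, 734, 856, 977, 1098, 1219, 1340

j=1: r + 0k = 6.968 → ⌈·⌉ = 7
j=2: r + 1k = 128.134666… → ⌈·⌉ = 129
j=3: r + 2k = 249.301333… → ⌈·⌉ = 250
j=4: r + 3k = 370.468 → ⌈·⌉ = 371
j=5: r + 4k = 491.634666… → ⌈·⌉ = 492
j=6: r + 5k = 612.801333… → ⌈·⌉ = 613
j=7: r + 6k = 733.968 → ⌈·⌉ = 734
j=8: r + 7k = 855.134666… → ⌈·⌉ = 856
j=9: r + 8k = 976.301333… → ⌈·⌉ = 977
j=10: r + 9k = 1097.468 → ⌈·⌉ = 1098
j=11: r + 10k = 1218.634666… → ⌈·⌉ = 1219
j=12: r + 11k = 1339.801333… → ⌈·⌉ = 1340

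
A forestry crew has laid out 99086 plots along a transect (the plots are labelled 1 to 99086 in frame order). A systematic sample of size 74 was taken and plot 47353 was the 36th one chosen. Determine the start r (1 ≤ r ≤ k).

k = 99086/74 = 1339
r = 47353 − (36−1)×1339 = 47353 − 46865 = 488

488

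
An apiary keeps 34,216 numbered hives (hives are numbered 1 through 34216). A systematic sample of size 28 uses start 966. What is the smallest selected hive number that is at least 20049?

k = 34216/28 = 1222
Steps past start: ⌈(20049 − 966)/1222⌉ = ⌈19083/1222⌉ = 16
Selected hive: 966 + 16×1222 = 20518

20518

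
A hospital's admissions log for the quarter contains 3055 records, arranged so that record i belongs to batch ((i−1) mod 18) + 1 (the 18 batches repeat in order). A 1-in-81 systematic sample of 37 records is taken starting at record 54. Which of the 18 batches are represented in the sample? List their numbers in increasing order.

9, 18

Consecutive selections differ by k = 81, so their batch numbers differ by 81 mod 18 = 9.
gcd(81, 18) = 9, so the sample visits 18/9 = 2 distinct residues mod 18.
Start 54 is batch 18; the batches hit are 9, 18.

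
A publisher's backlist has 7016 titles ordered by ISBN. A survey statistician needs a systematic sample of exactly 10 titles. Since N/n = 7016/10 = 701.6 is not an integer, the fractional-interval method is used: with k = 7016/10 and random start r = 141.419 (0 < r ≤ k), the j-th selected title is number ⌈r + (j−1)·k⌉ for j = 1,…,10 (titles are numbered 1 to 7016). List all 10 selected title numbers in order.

142, 844, 1545, 2247, 2948, 3650, 4352, 5053, 5755, 6456

j=1: r + 0k = 141.419 → ⌈·⌉ = 142
j=2: r + 1k = 843.019 → ⌈·⌉ = 844
j=3: r + 2k = 1544.619 → ⌈·⌉ = 1545
j=4: r + 3k = 2246.219 → ⌈·⌉ = 2247
j=5: r + 4k = 2947.819 → ⌈·⌉ = 2948
j=6: r + 5k = 3649.419 → ⌈·⌉ = 3650
j=7: r + 6k = 4351.019 → ⌈·⌉ = 4352
j=8: r + 7k = 5052.619 → ⌈·⌉ = 5053
j=9: r + 8k = 5754.219 → ⌈·⌉ = 5755
j=10: r + 9k = 6455.819 → ⌈·⌉ = 6456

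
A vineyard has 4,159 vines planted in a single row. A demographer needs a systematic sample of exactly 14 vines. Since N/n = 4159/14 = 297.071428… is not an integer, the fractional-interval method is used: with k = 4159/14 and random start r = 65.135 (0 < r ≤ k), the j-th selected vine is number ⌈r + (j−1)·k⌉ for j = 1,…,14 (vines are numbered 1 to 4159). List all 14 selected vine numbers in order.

j=1: r + 0k = 65.135 → ⌈·⌉ = 66
j=2: r + 1k = 362.206428… → ⌈·⌉ = 363
j=3: r + 2k = 659.277857… → ⌈·⌉ = 660
j=4: r + 3k = 956.349285… → ⌈·⌉ = 957
j=5: r + 4k = 1253.420714… → ⌈·⌉ = 1254
j=6: r + 5k = 1550.492142… → ⌈·⌉ = 1551
j=7: r + 6k = 1847.563571… → ⌈·⌉ = 1848
j=8: r + 7k = 2144.635 → ⌈·⌉ = 2145
j=9: r + 8k = 2441.706428… → ⌈·⌉ = 2442
j=10: r + 9k = 2738.777857… → ⌈·⌉ = 2739
j=11: r + 10k = 3035.849285… → ⌈·⌉ = 3036
j=12: r + 11k = 3332.920714… → ⌈·⌉ = 3333
j=13: r + 12k = 3629.992142… → ⌈·⌉ = 3630
j=14: r + 13k = 3927.063571… → ⌈·⌉ = 3928

66, 363, 660, 957, 1254, 1551, 1848, 2145, 2442, 2739, 3036, 3333, 3630, 3928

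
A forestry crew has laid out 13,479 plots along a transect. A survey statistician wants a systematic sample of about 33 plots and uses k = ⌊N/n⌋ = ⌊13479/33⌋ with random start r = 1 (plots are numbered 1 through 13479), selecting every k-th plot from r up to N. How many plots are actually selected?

k = ⌊13479/33⌋ = 408
Achieved size = ⌊(13479 − 1)/408⌋ + 1 = ⌊13478/408⌋ + 1 = 33 + 1 = 34
(last selection: 1 + 33×408 = 13465 ≤ 13479; next would be 13873 > 13479)

34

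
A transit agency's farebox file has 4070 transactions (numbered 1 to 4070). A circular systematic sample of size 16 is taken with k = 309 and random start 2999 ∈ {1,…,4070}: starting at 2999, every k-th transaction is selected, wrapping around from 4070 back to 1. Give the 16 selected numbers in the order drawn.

2999, 3308, 3617, 3926, 165, 474, 783, 1092, 1401, 1710, 2019, 2328, 2637, 2946, 3255, 3564

Selection 1: 2999
Selection 2: 2999 + 309 = 3308
Selection 3: 3308 + 309 = 3617
Selection 4: 3617 + 309 = 3926
Selection 5: 3926 + 309 = 4235 → 4235 − 4070 = 165
Selection 6: 165 + 309 = 474
Selection 7: 474 + 309 = 783
Selection 8: 783 + 309 = 1092
Selection 9: 1092 + 309 = 1401
Selection 10: 1401 + 309 = 1710
Selection 11: 1710 + 309 = 2019
Selection 12: 2019 + 309 = 2328
Selection 13: 2328 + 309 = 2637
Selection 14: 2637 + 309 = 2946
Selection 15: 2946 + 309 = 3255
Selection 16: 3255 + 309 = 3564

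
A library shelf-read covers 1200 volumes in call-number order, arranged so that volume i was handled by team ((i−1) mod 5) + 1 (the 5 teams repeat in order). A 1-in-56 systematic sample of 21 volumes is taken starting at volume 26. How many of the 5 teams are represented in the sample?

5

Consecutive selections differ by k = 56, so their team numbers differ by 56 mod 5 = 1.
gcd(56, 5) = 1, so the sample visits 5/1 = 5 distinct residues mod 5.
Start 26 is team 1; the teams hit are 1, 2, 3, 4, 5.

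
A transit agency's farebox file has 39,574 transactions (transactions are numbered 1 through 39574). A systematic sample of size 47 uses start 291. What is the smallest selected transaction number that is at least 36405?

36497

k = 39574/47 = 842
Steps past start: ⌈(36405 − 291)/842⌉ = ⌈36114/842⌉ = 43
Selected transaction: 291 + 43×842 = 36497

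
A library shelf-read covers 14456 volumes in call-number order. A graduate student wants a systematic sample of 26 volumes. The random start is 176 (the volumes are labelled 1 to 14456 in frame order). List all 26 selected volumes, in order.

k = N/n = 14456/26 = 556
volume 1: 176
volume 2: 176 + 556 = 732
volume 3: 732 + 556 = 1288
volume 4: 1288 + 556 = 1844
volume 5: 1844 + 556 = 2400
volume 6: 2400 + 556 = 2956
volume 7: 2956 + 556 = 3512
volume 8: 3512 + 556 = 4068
volume 9: 4068 + 556 = 4624
volume 10: 4624 + 556 = 5180
volume 11: 5180 + 556 = 5736
volume 12: 5736 + 556 = 6292
volume 13: 6292 + 556 = 6848
volume 14: 6848 + 556 = 7404
volume 15: 7404 + 556 = 7960
volume 16: 7960 + 556 = 8516
volume 17: 8516 + 556 = 9072
volume 18: 9072 + 556 = 9628
volume 19: 9628 + 556 = 10184
volume 20: 10184 + 556 = 10740
volume 21: 10740 + 556 = 11296
volume 22: 11296 + 556 = 11852
volume 23: 11852 + 556 = 12408
volume 24: 12408 + 556 = 12964
volume 25: 12964 + 556 = 13520
volume 26: 13520 + 556 = 14076

176, 732, 1288, 1844, 2400, 2956, 3512, 4068, 4624, 5180, 5736, 6292, 6848, 7404, 7960, 8516, 9072, 9628, 10184, 10740, 11296, 11852, 12408, 12964, 13520, 14076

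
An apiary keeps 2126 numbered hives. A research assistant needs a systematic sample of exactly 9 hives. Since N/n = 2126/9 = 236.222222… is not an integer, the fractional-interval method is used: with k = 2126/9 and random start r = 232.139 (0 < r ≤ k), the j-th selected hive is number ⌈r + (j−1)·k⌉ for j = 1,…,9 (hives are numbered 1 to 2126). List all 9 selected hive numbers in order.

j=1: r + 0k = 232.139 → ⌈·⌉ = 233
j=2: r + 1k = 468.361222… → ⌈·⌉ = 469
j=3: r + 2k = 704.583444… → ⌈·⌉ = 705
j=4: r + 3k = 940.805666… → ⌈·⌉ = 941
j=5: r + 4k = 1177.027888… → ⌈·⌉ = 1178
j=6: r + 5k = 1413.250111… → ⌈·⌉ = 1414
j=7: r + 6k = 1649.472333… → ⌈·⌉ = 1650
j=8: r + 7k = 1885.694555… → ⌈·⌉ = 1886
j=9: r + 8k = 2121.916777… → ⌈·⌉ = 2122

233, 469, 705, 941, 1178, 1414, 1650, 1886, 2122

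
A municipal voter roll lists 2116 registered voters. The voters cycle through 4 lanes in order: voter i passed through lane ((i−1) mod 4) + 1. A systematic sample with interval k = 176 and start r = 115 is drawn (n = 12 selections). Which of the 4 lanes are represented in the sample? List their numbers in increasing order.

3

Consecutive selections differ by k = 176, so their lane numbers differ by 176 mod 4 = 0.
gcd(176, 4) = 4, so the sample visits 4/4 = 1 distinct residues mod 4.
Start 115 is lane 3; the lanes hit are 3.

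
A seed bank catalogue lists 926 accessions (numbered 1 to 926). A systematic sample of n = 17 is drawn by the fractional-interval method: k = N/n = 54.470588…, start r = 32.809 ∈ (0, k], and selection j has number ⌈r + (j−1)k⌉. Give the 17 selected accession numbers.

33, 88, 142, 197, 251, 306, 360, 415, 469, 524, 578, 632, 687, 741, 796, 850, 905

j=1: r + 0k = 32.809 → ⌈·⌉ = 33
j=2: r + 1k = 87.279588… → ⌈·⌉ = 88
j=3: r + 2k = 141.750176… → ⌈·⌉ = 142
j=4: r + 3k = 196.220764… → ⌈·⌉ = 197
j=5: r + 4k = 250.691352… → ⌈·⌉ = 251
j=6: r + 5k = 305.161941… → ⌈·⌉ = 306
j=7: r + 6k = 359.632529… → ⌈·⌉ = 360
j=8: r + 7k = 414.103117… → ⌈·⌉ = 415
j=9: r + 8k = 468.573705… → ⌈·⌉ = 469
j=10: r + 9k = 523.044294… → ⌈·⌉ = 524
j=11: r + 10k = 577.514882… → ⌈·⌉ = 578
j=12: r + 11k = 631.985470… → ⌈·⌉ = 632
j=13: r + 12k = 686.456058… → ⌈·⌉ = 687
j=14: r + 13k = 740.926647… → ⌈·⌉ = 741
j=15: r + 14k = 795.397235… → ⌈·⌉ = 796
j=16: r + 15k = 849.867823… → ⌈·⌉ = 850
j=17: r + 16k = 904.338411… → ⌈·⌉ = 905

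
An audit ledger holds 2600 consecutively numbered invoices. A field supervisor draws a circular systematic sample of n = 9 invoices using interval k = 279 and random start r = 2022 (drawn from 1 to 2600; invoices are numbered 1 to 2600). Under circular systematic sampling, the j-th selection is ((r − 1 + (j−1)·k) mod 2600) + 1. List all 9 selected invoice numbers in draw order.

Selection 1: 2022
Selection 2: 2022 + 279 = 2301
Selection 3: 2301 + 279 = 2580
Selection 4: 2580 + 279 = 2859 → 2859 − 2600 = 259
Selection 5: 259 + 279 = 538
Selection 6: 538 + 279 = 817
Selection 7: 817 + 279 = 1096
Selection 8: 1096 + 279 = 1375
Selection 9: 1375 + 279 = 1654

2022, 2301, 2580, 259, 538, 817, 1096, 1375, 1654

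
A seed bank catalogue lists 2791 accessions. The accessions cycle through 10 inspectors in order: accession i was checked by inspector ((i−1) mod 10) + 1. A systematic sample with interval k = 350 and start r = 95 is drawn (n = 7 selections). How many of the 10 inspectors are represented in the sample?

1

Consecutive selections differ by k = 350, so their inspector numbers differ by 350 mod 10 = 0.
gcd(350, 10) = 10, so the sample visits 10/10 = 1 distinct residues mod 10.
Start 95 is inspector 5; the inspectors hit are 5.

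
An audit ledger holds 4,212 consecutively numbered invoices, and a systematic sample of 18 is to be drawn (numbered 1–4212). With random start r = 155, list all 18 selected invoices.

155, 389, 623, 857, 1091, 1325, 1559, 1793, 2027, 2261, 2495, 2729, 2963, 3197, 3431, 3665, 3899, 4133

k = N/n = 4212/18 = 234
invoice 1: 155
invoice 2: 155 + 234 = 389
invoice 3: 389 + 234 = 623
invoice 4: 623 + 234 = 857
invoice 5: 857 + 234 = 1091
invoice 6: 1091 + 234 = 1325
invoice 7: 1325 + 234 = 1559
invoice 8: 1559 + 234 = 1793
invoice 9: 1793 + 234 = 2027
invoice 10: 2027 + 234 = 2261
invoice 11: 2261 + 234 = 2495
invoice 12: 2495 + 234 = 2729
invoice 13: 2729 + 234 = 2963
invoice 14: 2963 + 234 = 3197
invoice 15: 3197 + 234 = 3431
invoice 16: 3431 + 234 = 3665
invoice 17: 3665 + 234 = 3899
invoice 18: 3899 + 234 = 4133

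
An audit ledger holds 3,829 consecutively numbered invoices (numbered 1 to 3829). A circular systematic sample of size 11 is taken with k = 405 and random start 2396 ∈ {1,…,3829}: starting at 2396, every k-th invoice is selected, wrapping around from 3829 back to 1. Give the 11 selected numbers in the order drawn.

2396, 2801, 3206, 3611, 187, 592, 997, 1402, 1807, 2212, 2617

Selection 1: 2396
Selection 2: 2396 + 405 = 2801
Selection 3: 2801 + 405 = 3206
Selection 4: 3206 + 405 = 3611
Selection 5: 3611 + 405 = 4016 → 4016 − 3829 = 187
Selection 6: 187 + 405 = 592
Selection 7: 592 + 405 = 997
Selection 8: 997 + 405 = 1402
Selection 9: 1402 + 405 = 1807
Selection 10: 1807 + 405 = 2212
Selection 11: 2212 + 405 = 2617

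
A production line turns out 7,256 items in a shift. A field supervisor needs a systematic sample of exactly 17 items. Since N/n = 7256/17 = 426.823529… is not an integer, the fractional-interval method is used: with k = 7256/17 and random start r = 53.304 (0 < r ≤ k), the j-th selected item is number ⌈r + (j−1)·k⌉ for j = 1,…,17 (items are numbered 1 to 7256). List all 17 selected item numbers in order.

j=1: r + 0k = 53.304 → ⌈·⌉ = 54
j=2: r + 1k = 480.127529… → ⌈·⌉ = 481
j=3: r + 2k = 906.951058… → ⌈·⌉ = 907
j=4: r + 3k = 1333.774588… → ⌈·⌉ = 1334
j=5: r + 4k = 1760.598117… → ⌈·⌉ = 1761
j=6: r + 5k = 2187.421647… → ⌈·⌉ = 2188
j=7: r + 6k = 2614.245176… → ⌈·⌉ = 2615
j=8: r + 7k = 3041.068705… → ⌈·⌉ = 3042
j=9: r + 8k = 3467.892235… → ⌈·⌉ = 3468
j=10: r + 9k = 3894.715764… → ⌈·⌉ = 3895
j=11: r + 10k = 4321.539294… → ⌈·⌉ = 4322
j=12: r + 11k = 4748.362823… → ⌈·⌉ = 4749
j=13: r + 12k = 5175.186352… → ⌈·⌉ = 5176
j=14: r + 13k = 5602.009882… → ⌈·⌉ = 5603
j=15: r + 14k = 6028.833411… → ⌈·⌉ = 6029
j=16: r + 15k = 6455.656941… → ⌈·⌉ = 6456
j=17: r + 16k = 6882.480470… → ⌈·⌉ = 6883

54, 481, 907, 1334, 1761, 2188, 2615, 3042, 3468, 3895, 4322, 4749, 5176, 5603, 6029, 6456, 6883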